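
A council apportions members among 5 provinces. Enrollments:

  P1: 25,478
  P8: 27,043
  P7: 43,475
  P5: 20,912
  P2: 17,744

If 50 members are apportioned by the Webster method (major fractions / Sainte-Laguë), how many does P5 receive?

Standard divisor 134652/50 ≈ 2693.04; standard quotas: P1 9.461, P8 10.042, P7 16.143, P5 7.765, P2 6.589.
Rounding to the nearest integer gives P1 9, P8 10, P7 16, P5 8, P2 7 — total 50, matching the house size, so no adjustment is needed.
P5 receives 8.

8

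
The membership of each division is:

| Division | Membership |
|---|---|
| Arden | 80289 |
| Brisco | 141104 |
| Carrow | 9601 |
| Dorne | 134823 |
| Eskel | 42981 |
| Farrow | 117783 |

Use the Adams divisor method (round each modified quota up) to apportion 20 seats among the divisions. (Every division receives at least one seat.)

Arden: 3, Brisco: 5, Carrow: 1, Dorne: 5, Eskel: 2, Farrow: 4

Standard divisor 526581/20 ≈ 26329.05; standard quotas: Arden 3.049, Brisco 5.359, Carrow 0.365, Dorne 5.121, Eskel 1.632, Farrow 4.473.
Rounding up gives 4, 6, 1, 6, 2, 5 = 24 seats, so the divisor must be adjusted.
With modified divisor 31600: modified quotas Arden 2.541, Brisco 4.465, Carrow 0.304, Dorne 4.267, Eskel 1.360, Farrow 3.727.
Rounding up: Arden 3, Brisco 5, Carrow 1, Dorne 5, Eskel 2, Farrow 4 (total 20).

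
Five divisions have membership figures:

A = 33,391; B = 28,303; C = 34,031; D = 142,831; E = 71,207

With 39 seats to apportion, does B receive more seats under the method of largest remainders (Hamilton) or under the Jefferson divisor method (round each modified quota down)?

Hamilton

Hamilton: A 4, B 4, C 4, D 18, E 9.
Jefferson: A 4, B 3, C 4, D 19, E 9.
B gets 4 under Hamilton and 3 under Jefferson.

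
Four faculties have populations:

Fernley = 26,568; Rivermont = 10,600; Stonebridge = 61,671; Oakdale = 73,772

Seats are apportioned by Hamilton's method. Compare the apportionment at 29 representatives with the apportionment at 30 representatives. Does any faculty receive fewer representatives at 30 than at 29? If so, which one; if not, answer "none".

At 29 seats: Fernley 5, Rivermont 2, Stonebridge 10, Oakdale 12.
At 30 seats: Fernley 4, Rivermont 2, Stonebridge 11, Oakdale 13.
Fernley drops from 5 to 4.

Fernley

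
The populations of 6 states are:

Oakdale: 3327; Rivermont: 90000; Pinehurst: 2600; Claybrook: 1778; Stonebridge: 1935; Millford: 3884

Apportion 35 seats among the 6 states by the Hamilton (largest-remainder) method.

Oakdale 1; Rivermont 30; Pinehurst 1; Claybrook 1; Stonebridge 1; Millford 1

Total 103524; standard divisor 103524/35 ≈ 2957.829.
Standard quotas: Oakdale 1.1248, Rivermont 30.4277, Pinehurst 0.8790, Claybrook 0.6011, Stonebridge 0.6542, Millford 1.3131.
Lower quotas: Oakdale 1, Rivermont 30, Pinehurst 0, Claybrook 0, Stonebridge 0, Millford 1 (sum 32, leaving 3 seats).
Remainders in descending order: Pinehurst 0.8790, Stonebridge 0.6542, Claybrook 0.6011, Rivermont 0.4277, Millford 0.3131, Oakdale 0.1248.
Largest remainders: Pinehurst, Stonebridge, Claybrook receive the extra seats.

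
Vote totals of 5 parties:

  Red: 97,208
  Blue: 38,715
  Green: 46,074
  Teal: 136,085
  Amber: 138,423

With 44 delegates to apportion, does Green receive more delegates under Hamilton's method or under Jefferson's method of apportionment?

Hamilton: Red 9, Blue 4, Green 5, Teal 13, Amber 13.
Jefferson: Red 10, Blue 3, Green 4, Teal 13, Amber 14.
Green gets 5 under Hamilton and 4 under Jefferson.

Hamilton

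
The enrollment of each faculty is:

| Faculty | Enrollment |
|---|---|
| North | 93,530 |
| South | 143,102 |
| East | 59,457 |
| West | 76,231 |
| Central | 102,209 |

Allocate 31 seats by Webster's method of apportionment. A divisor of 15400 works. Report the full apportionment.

North 6; South 9; East 4; West 5; Central 7

With modified divisor 15400: modified quotas North 6.073, South 9.292, East 3.861, West 4.950, Central 6.637.
Rounding to the nearest integer: North 6, South 9, East 4, West 5, Central 7 (total 31).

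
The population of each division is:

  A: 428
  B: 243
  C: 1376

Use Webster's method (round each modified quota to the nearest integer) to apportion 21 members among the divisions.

Standard divisor 2047/21 ≈ 97.476; standard quotas: A 4.391, B 2.493, C 14.116.
Rounding to the nearest integer gives 4, 2, 14 = 20 seats, so the divisor must be adjusted.
With modified divisor 96: modified quotas A 4.458, B 2.531, C 14.333.
Rounding to the nearest integer: A 4, B 3, C 14 (total 21).

A 4, B 3, C 14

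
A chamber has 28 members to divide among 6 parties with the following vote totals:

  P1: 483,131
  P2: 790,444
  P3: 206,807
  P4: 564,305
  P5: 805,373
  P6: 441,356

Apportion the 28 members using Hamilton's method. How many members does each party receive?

P1 4, P2 6, P3 2, P4 5, P5 7, P6 4

The standard divisor is 3291416/28 ≈ 117550.571.
Standard quotas: P1 4.1100, P2 6.7243, P3 1.7593, P4 4.8005, P5 6.8513, P6 3.7546.
Lower quotas: P1 4, P2 6, P3 1, P4 4, P5 6, P6 3 (sum 24, leaving 4 seats).
Remainders in descending order: P5 0.8513, P4 0.8005, P3 0.7593, P6 0.7546, P2 0.7243, P1 0.1100.
Largest remainders: P5, P4, P3, P6 receive the extra seats.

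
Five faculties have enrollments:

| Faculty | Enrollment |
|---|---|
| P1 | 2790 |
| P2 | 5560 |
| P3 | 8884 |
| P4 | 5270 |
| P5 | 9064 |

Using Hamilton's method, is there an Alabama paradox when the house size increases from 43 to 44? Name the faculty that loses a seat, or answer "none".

none

At 43 seats: P1 4, P2 8, P3 12, P4 7, P5 12.
At 44 seats: P1 4, P2 8, P3 12, P4 7, P5 13.
No faculty's allocation decreased.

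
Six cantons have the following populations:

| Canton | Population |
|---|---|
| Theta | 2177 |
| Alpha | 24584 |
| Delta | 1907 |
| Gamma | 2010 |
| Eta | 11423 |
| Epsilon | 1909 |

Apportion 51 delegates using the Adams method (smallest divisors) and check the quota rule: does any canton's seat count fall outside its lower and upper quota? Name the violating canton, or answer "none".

Standard quotas: Theta 2.523, Alpha 28.489, Delta 2.210, Gamma 2.329, Eta 13.237, Epsilon 2.212.
Adams allocation: Theta 3, Alpha 26, Delta 3, Gamma 3, Eta 13, Epsilon 3.
Alpha has quota 28.489 (lower 28, upper 29) but receives 26 — outside the quota interval.

Alpha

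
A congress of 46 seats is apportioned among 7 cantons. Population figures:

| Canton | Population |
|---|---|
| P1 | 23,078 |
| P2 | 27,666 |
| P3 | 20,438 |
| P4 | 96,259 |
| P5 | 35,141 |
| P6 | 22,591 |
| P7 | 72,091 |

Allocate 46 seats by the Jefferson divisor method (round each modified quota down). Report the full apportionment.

P1 3; P2 4; P3 3; P4 16; P5 5; P6 3; P7 12

Standard divisor 297264/46 ≈ 6462.261; standard quotas: P1 3.571, P2 4.281, P3 3.163, P4 14.896, P5 5.438, P6 3.496, P7 11.156.
Rounding down gives 3, 4, 3, 14, 5, 3, 11 = 43 seats, so the divisor must be adjusted.
With modified divisor 5900: modified quotas P1 3.912, P2 4.689, P3 3.464, P4 16.315, P5 5.956, P6 3.829, P7 12.219.
Rounding down: P1 3, P2 4, P3 3, P4 16, P5 5, P6 3, P7 12 (total 46).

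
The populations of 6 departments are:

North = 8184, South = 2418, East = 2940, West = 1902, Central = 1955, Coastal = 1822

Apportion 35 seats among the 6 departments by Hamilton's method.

North 15, South 4, East 5, West 4, Central 4, Coastal 3

Total 19221; standard divisor 19221/35 ≈ 549.171.
Standard quotas: North 14.9025, South 4.4030, East 5.3535, West 3.4634, Central 3.5599, Coastal 3.3177.
Lower quotas: North 14, South 4, East 5, West 3, Central 3, Coastal 3 (sum 32, leaving 3 seats).
Remainders in descending order: North 0.9025, Central 0.5599, West 0.4634, South 0.4030, East 0.3535, Coastal 0.3177.
Largest remainders: North, Central, West receive the extra seats.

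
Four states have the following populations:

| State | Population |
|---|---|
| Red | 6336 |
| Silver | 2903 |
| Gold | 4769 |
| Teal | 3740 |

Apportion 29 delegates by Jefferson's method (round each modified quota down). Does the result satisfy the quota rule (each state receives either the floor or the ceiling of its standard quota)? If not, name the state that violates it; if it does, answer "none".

none

Standard quotas: Red 10.353, Silver 4.743, Gold 7.792, Teal 6.111.
Jefferson allocation: Red 10, Silver 5, Gold 8, Teal 6.
Every allocation lies between the lower and upper quota.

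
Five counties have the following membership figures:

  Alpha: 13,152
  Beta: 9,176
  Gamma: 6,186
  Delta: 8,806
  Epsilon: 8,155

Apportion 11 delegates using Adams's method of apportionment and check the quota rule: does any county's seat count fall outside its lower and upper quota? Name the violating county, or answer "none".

none

Standard quotas: Alpha 3.181, Beta 2.220, Gamma 1.496, Delta 2.130, Epsilon 1.973.
Adams allocation: Alpha 3, Beta 2, Gamma 2, Delta 2, Epsilon 2.
Every allocation lies between the lower and upper quota.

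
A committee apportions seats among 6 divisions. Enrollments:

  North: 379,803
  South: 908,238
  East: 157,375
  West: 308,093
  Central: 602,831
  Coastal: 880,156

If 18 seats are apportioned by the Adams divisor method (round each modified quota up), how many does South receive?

Standard divisor 3236496/18 ≈ 179805.333; standard quotas: North 2.112, South 5.051, East 0.875, West 1.713, Central 3.353, Coastal 4.895.
Rounding up gives 3, 6, 1, 2, 4, 5 = 21 seats, so the divisor must be adjusted.
With modified divisor 210500: modified quotas North 1.804, South 4.315, East 0.748, West 1.464, Central 2.864, Coastal 4.181.
Rounding up: North 2, South 5, East 1, West 2, Central 3, Coastal 5 (total 18).
South receives 5.

5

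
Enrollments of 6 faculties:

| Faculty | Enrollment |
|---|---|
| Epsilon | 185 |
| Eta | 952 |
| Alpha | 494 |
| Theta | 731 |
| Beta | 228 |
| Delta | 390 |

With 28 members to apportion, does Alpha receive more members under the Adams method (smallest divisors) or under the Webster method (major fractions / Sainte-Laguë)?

Adams: Epsilon 2, Eta 8, Alpha 5, Theta 7, Beta 2, Delta 4.
Webster: Epsilon 2, Eta 9, Alpha 4, Theta 7, Beta 2, Delta 4.
Alpha gets 5 under Adams and 4 under Webster.

Adams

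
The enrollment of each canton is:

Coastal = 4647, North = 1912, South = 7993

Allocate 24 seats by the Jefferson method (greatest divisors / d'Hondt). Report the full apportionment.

Coastal: 8; North: 3; South: 13

Standard divisor 14552/24 ≈ 606.333; standard quotas: Coastal 7.664, North 3.153, South 13.183.
Rounding down gives 7, 3, 13 = 23 seats, so the divisor must be adjusted.
With modified divisor 576: modified quotas Coastal 8.068, North 3.319, South 13.877.
Rounding down: Coastal 8, North 3, South 13 (total 24).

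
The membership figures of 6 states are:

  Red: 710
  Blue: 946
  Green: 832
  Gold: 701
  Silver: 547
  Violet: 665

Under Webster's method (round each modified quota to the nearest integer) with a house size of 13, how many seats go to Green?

2

Standard divisor 4401/13 ≈ 338.538; standard quotas: Red 2.097, Blue 2.794, Green 2.458, Gold 2.071, Silver 1.616, Violet 1.964.
Rounding to the nearest integer gives Red 2, Blue 3, Green 2, Gold 2, Silver 2, Violet 2 — total 13, matching the house size, so no adjustment is needed.
Green receives 2.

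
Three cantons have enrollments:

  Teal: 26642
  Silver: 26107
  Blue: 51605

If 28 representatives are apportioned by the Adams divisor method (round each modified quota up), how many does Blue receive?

Standard divisor 104354/28 ≈ 3726.929; standard quotas: Teal 7.149, Silver 7.005, Blue 13.847.
Rounding up gives 8, 8, 14 = 30 seats, so the divisor must be adjusted.
With modified divisor 3900: modified quotas Teal 6.831, Silver 6.694, Blue 13.232.
Rounding up: Teal 7, Silver 7, Blue 14 (total 28).
Blue receives 14.

14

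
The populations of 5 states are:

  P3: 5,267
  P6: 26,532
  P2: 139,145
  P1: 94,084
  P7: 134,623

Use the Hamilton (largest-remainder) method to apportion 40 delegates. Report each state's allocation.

Standard divisor: 399651 ÷ 40 ≈ 9991.275.
Standard quotas: P3 0.5272, P6 2.6555, P2 13.9267, P1 9.4166, P7 13.4741.
Lower quotas: P3 0, P6 2, P2 13, P1 9, P7 13 (sum 37, leaving 3 seats).
Remainders in descending order: P2 0.9267, P6 0.6555, P3 0.5272, P7 0.4741, P1 0.4166.
The surplus seats go to P2, P6, P3.

P3 1; P6 3; P2 14; P1 9; P7 13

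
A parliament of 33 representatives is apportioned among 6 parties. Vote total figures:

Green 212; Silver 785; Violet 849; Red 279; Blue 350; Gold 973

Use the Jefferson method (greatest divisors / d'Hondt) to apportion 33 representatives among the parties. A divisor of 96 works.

Green 2, Silver 8, Violet 8, Red 2, Blue 3, Gold 10

With modified divisor 96: modified quotas Green 2.208, Silver 8.177, Violet 8.844, Red 2.906, Blue 3.646, Gold 10.135.
Rounding down: Green 2, Silver 8, Violet 8, Red 2, Blue 3, Gold 10 (total 33).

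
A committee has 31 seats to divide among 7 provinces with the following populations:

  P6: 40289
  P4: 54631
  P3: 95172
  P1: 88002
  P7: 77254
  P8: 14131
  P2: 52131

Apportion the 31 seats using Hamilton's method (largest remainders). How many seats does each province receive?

P6=3, P4=4, P3=7, P1=6, P7=6, P8=1, P2=4

Total 421610; standard divisor 421610/31 ≈ 13600.323.
Standard quotas: P6 2.9624, P4 4.0169, P3 6.9978, P1 6.4706, P7 5.6803, P8 1.0390, P2 3.8331.
Lower quotas: P6 2, P4 4, P3 6, P1 6, P7 5, P8 1, P2 3 (sum 27, leaving 4 seats).
Remainders in descending order: P3 0.9978, P6 0.9624, P2 0.8331, P7 0.6803, P1 0.4706, P8 0.0390, P4 0.0169.
Largest remainders: P3, P6, P2, P7 receive the extra seats.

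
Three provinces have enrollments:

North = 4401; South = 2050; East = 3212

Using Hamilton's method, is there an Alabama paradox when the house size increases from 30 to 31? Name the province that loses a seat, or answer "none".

At 30 seats: North 14, South 6, East 10.
At 31 seats: North 14, South 7, East 10.
No province's allocation decreased.

none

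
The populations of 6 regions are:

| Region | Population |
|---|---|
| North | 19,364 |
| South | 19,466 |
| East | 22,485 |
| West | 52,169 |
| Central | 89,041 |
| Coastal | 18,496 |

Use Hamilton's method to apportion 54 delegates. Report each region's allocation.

North=5; South=5; East=5; West=13; Central=22; Coastal=4

Standard divisor: 221021 ÷ 54 ≈ 4092.981.
Standard quotas: North 4.7310, South 4.7559, East 5.4936, West 12.7460, Central 21.7546, Coastal 4.5190.
Lower quotas: North 4, South 4, East 5, West 12, Central 21, Coastal 4 (sum 50, leaving 4 seats).
Remainders in descending order: South 0.7559, Central 0.7546, West 0.7460, North 0.7310, Coastal 0.5190, East 0.4936.
Largest remainders: South, Central, West, North receive the extra seats.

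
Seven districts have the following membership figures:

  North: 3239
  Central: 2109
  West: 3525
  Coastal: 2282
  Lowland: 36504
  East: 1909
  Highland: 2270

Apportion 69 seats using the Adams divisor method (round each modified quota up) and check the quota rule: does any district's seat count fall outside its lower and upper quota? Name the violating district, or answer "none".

Standard quotas: North 4.311, Central 2.807, West 4.692, Coastal 3.038, Lowland 48.589, East 2.541, Highland 3.022.
Adams allocation: North 5, Central 3, West 5, Coastal 3, Lowland 47, East 3, Highland 3.
Lowland has quota 48.589 (lower 48, upper 49) but receives 47 — outside the quota interval.

Lowland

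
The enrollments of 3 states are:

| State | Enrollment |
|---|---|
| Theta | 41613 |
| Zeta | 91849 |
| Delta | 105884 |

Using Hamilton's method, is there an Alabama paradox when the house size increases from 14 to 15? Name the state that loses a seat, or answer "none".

At 14 seats: Theta 3, Zeta 5, Delta 6.
At 15 seats: Theta 2, Zeta 6, Delta 7.
Theta drops from 3 to 2.

Theta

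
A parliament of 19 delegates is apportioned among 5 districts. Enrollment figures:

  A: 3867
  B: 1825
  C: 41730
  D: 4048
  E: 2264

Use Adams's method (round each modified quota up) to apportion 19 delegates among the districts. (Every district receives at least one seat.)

Standard divisor 53734/19 ≈ 2828.105; standard quotas: A 1.367, B 0.645, C 14.755, D 1.431, E 0.801.
Rounding up gives 2, 1, 15, 2, 1 = 21 seats, so the divisor must be adjusted.
With modified divisor 3300: modified quotas A 1.172, B 0.553, C 12.645, D 1.227, E 0.686.
Rounding up: A 2, B 1, C 13, D 2, E 1 (total 19).

A 2, B 1, C 13, D 2, E 1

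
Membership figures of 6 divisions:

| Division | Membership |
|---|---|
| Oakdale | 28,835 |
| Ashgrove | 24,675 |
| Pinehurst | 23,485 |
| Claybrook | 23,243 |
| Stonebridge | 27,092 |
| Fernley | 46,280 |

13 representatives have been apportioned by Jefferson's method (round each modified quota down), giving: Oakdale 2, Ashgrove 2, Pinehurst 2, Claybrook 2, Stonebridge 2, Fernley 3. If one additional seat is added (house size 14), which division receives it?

Fernley

Priority for the next seat is population ÷ (current seats + 1).
Priorities: Oakdale 9611.667, Ashgrove 8225.000, Pinehurst 7828.333, Claybrook 7747.667, Stonebridge 9030.667, Fernley 11570.000.
Highest priority: Fernley.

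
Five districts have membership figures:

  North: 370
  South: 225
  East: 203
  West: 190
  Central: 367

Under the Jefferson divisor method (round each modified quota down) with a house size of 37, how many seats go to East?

Standard divisor 1355/37 ≈ 36.622; standard quotas: North 10.103, South 6.144, East 5.543, West 5.188, Central 10.021.
Rounding down gives 10, 6, 5, 5, 10 = 36 seats, so the divisor must be adjusted.
With modified divisor 33.7: modified quotas North 10.979, South 6.677, East 6.024, West 5.638, Central 10.890.
Rounding down: North 10, South 6, East 6, West 5, Central 10 (total 37).
East receives 6.

6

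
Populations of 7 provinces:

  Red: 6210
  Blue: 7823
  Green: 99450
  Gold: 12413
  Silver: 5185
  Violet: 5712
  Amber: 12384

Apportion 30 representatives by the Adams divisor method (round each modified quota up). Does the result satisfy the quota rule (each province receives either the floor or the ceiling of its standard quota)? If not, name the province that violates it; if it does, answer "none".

Standard quotas: Red 1.249, Blue 1.573, Green 20.000, Gold 2.496, Silver 1.043, Violet 1.149, Amber 2.490.
Adams allocation: Red 2, Blue 2, Green 18, Gold 3, Silver 1, Violet 1, Amber 3.
Green has quota 20.000 (lower 19, upper 20) but receives 18 — outside the quota interval.

Green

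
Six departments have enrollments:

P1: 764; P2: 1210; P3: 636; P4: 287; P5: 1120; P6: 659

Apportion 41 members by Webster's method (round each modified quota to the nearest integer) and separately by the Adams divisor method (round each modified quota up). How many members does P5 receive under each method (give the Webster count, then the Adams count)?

10 and 9

Webster: P1 7, P2 10, P3 6, P4 2, P5 10, P6 6.
Adams: P1 7, P2 10, P3 6, P4 3, P5 9, P6 6.
P5 gets 10 under Webster and 9 under Adams.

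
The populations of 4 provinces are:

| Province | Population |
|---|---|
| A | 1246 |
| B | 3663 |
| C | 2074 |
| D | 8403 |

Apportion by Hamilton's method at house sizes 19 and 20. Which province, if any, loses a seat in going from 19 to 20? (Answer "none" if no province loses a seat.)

A

At 19 seats: A 2, B 4, C 3, D 10.
At 20 seats: A 1, B 5, C 3, D 11.
A drops from 2 to 1.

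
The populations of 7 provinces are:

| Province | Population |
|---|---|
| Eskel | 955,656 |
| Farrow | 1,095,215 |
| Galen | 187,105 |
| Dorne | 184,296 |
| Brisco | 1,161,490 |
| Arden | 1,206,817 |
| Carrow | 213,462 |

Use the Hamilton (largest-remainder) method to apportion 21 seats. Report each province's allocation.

Eskel 4, Farrow 4, Galen 1, Dorne 1, Brisco 5, Arden 5, Carrow 1

Total 5004041; standard divisor 5004041/21 ≈ 238287.667.
Standard quotas: Eskel 4.0105, Farrow 4.5962, Galen 0.7852, Dorne 0.7734, Brisco 4.8743, Arden 5.0645, Carrow 0.8958.
Lower quotas: Eskel 4, Farrow 4, Galen 0, Dorne 0, Brisco 4, Arden 5, Carrow 0 (sum 17, leaving 4 seats).
Remainders in descending order: Carrow 0.8958, Brisco 0.8743, Galen 0.7852, Dorne 0.7734, Farrow 0.5962, Arden 0.0645, Eskel 0.0105.
Largest remainders: Carrow, Brisco, Galen, Dorne receive the extra seats.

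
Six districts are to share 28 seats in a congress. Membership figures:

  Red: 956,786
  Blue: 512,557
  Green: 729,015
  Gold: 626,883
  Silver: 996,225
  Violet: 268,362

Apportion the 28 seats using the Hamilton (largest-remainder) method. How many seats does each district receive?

The standard divisor is 4089828/28 ≈ 146065.286.
Standard quotas: Red 6.5504, Blue 3.5091, Green 4.9910, Gold 4.2918, Silver 6.8204, Violet 1.8373.
Lower quotas: Red 6, Blue 3, Green 4, Gold 4, Silver 6, Violet 1 (sum 24, leaving 4 seats).
Remainders in descending order: Green 0.9910, Violet 0.8373, Silver 0.8204, Red 0.5504, Blue 0.5091, Gold 0.2918.
The surplus seats go to Green, Violet, Silver, Red.

Red: 7, Blue: 3, Green: 5, Gold: 4, Silver: 7, Violet: 2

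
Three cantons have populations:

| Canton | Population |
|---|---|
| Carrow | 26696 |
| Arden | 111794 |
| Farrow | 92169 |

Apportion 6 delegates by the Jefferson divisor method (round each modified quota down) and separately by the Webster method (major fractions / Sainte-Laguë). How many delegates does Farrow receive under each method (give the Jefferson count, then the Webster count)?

3 and 2

Jefferson: Carrow 0, Arden 3, Farrow 3.
Webster: Carrow 1, Arden 3, Farrow 2.
Farrow gets 3 under Jefferson and 2 under Webster.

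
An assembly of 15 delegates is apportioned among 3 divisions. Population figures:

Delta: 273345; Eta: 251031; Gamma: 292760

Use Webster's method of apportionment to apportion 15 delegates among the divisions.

Delta=5; Eta=5; Gamma=5

Standard divisor 817136/15 ≈ 54475.733; standard quotas: Delta 5.018, Eta 4.608, Gamma 5.374.
Rounding to the nearest integer gives Delta 5, Eta 5, Gamma 5 — total 15, matching the house size, so no adjustment is needed.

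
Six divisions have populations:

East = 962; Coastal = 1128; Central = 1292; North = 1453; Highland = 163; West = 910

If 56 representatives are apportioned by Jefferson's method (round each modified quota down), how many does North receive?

14

Standard divisor 5908/56 ≈ 105.5; standard quotas: East 9.118, Coastal 10.692, Central 12.246, North 13.773, Highland 1.545, West 8.626.
Rounding down gives 9, 10, 12, 13, 1, 8 = 53 seats, so the divisor must be adjusted.
With modified divisor 100: modified quotas East 9.620, Coastal 11.280, Central 12.920, North 14.530, Highland 1.630, West 9.100.
Rounding down: East 9, Coastal 11, Central 12, North 14, Highland 1, West 9 (total 56).
North receives 14.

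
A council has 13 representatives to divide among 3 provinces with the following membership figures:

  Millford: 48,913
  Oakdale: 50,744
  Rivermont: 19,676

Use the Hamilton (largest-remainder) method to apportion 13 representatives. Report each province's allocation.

Millford 5, Oakdale 6, Rivermont 2

The standard divisor is 119333/13 ≈ 9179.462.
Standard quotas: Millford 5.3285, Oakdale 5.5280, Rivermont 2.1435.
Lower quotas: Millford 5, Oakdale 5, Rivermont 2 (sum 12, leaving 1 seat).
Remainders in descending order: Oakdale 0.5280, Millford 0.3285, Rivermont 0.1435.
The surplus seat goes to Oakdale.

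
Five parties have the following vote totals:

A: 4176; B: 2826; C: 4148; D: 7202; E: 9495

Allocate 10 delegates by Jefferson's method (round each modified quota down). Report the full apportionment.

A 1, B 1, C 1, D 3, E 4

Standard divisor 27847/10 ≈ 2784.7; standard quotas: A 1.500, B 1.015, C 1.490, D 2.586, E 3.410.
Rounding down gives 1, 1, 1, 2, 3 = 8 seats, so the divisor must be adjusted.
With modified divisor 2200: modified quotas A 1.898, B 1.285, C 1.885, D 3.274, E 4.316.
Rounding down: A 1, B 1, C 1, D 3, E 4 (total 10).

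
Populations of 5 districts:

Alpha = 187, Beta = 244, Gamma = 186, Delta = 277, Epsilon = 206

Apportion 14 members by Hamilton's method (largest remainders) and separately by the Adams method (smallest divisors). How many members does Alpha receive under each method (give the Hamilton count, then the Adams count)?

Hamilton: Alpha 2, Beta 3, Gamma 2, Delta 4, Epsilon 3.
Adams: Alpha 3, Beta 3, Gamma 2, Delta 3, Epsilon 3.
Alpha gets 2 under Hamilton and 3 under Adams.

2 and 3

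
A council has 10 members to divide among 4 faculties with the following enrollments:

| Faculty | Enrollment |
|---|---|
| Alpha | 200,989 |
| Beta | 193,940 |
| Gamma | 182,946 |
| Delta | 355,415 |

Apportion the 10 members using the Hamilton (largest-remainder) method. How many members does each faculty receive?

Alpha 2; Beta 2; Gamma 2; Delta 4

The standard divisor is 933290/10 = 93329.
Standard quotas: Alpha 2.1536, Beta 2.0780, Gamma 1.9602, Delta 3.8082.
Lower quotas: Alpha 2, Beta 2, Gamma 1, Delta 3 (sum 8, leaving 2 seats).
Remainders in descending order: Gamma 0.9602, Delta 0.8082, Alpha 0.1536, Beta 0.0780.
The surplus seats go to Gamma, Delta.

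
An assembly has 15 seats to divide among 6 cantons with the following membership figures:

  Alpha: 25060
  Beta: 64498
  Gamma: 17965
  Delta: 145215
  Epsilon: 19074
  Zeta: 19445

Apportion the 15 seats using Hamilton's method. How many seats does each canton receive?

Alpha 1, Beta 3, Gamma 1, Delta 8, Epsilon 1, Zeta 1

Standard divisor: 291257 ÷ 15 ≈ 19417.133.
Standard quotas: Alpha 1.2906, Beta 3.3217, Gamma 0.9252, Delta 7.4787, Epsilon 0.9823, Zeta 1.0014.
Lower quotas: Alpha 1, Beta 3, Gamma 0, Delta 7, Epsilon 0, Zeta 1 (sum 12, leaving 3 seats).
Remainders in descending order: Epsilon 0.9823, Gamma 0.9252, Delta 0.4787, Beta 0.3217, Alpha 0.2906, Zeta 0.0014.
Largest remainders: Epsilon, Gamma, Delta receive the extra seats.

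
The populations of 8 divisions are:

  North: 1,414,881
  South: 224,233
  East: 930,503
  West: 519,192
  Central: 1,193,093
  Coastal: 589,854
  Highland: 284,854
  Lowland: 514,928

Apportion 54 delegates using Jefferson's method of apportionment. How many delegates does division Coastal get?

Standard divisor 5671538/54 ≈ 105028.481; standard quotas: North 13.471, South 2.135, East 8.860, West 4.943, Central 11.360, Coastal 5.616, Highland 2.712, Lowland 4.903.
Rounding down gives 13, 2, 8, 4, 11, 5, 2, 4 = 49 seats, so the divisor must be adjusted.
With modified divisor 98900: modified quotas North 14.306, South 2.267, East 9.409, West 5.250, Central 12.064, Coastal 5.964, Highland 2.880, Lowland 5.207.
Rounding down: North 14, South 2, East 9, West 5, Central 12, Coastal 5, Highland 2, Lowland 5 (total 54).
Coastal receives 5.

5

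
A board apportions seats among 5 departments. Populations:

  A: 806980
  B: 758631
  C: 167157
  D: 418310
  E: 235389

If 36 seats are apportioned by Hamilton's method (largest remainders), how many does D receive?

The standard divisor is 2386467/36 ≈ 66290.75.
Standard quotas: A 12.1733, B 11.4440, C 2.5216, D 6.3102, E 3.5509.
Lower quotas: A 12, B 11, C 2, D 6, E 3 (sum 34, leaving 2 seats).
Remainders in descending order: E 0.5509, C 0.5216, B 0.4440, D 0.3102, A 0.1733.
Largest remainders: E, C receive the extra seats.
D receives 6.

6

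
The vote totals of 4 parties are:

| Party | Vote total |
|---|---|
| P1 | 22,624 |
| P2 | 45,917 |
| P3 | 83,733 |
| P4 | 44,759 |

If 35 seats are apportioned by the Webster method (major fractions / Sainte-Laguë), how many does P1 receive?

Standard divisor 197033/35 ≈ 5629.514; standard quotas: P1 4.019, P2 8.156, P3 14.874, P4 7.951.
Rounding to the nearest integer gives P1 4, P2 8, P3 15, P4 8 — total 35, matching the house size, so no adjustment is needed.
P1 receives 4.

4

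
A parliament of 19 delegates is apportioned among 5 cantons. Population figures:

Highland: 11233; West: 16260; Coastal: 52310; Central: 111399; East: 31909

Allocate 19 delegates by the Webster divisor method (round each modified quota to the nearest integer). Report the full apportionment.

Highland 1, West 1, Coastal 4, Central 10, East 3

Standard divisor 223111/19 ≈ 11742.684; standard quotas: Highland 0.957, West 1.385, Coastal 4.455, Central 9.487, East 2.717.
Rounding to the nearest integer gives 1, 1, 4, 9, 3 = 18 seats, so the divisor must be adjusted.
With modified divisor 11700: modified quotas Highland 0.960, West 1.390, Coastal 4.471, Central 9.521, East 2.727.
Rounding to the nearest integer: Highland 1, West 1, Coastal 4, Central 10, East 3 (total 19).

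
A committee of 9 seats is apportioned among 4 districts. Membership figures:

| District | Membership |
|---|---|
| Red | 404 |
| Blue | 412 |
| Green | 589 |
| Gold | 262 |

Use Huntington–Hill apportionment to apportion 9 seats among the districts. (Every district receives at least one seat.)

Red=2, Blue=2, Green=3, Gold=2

With divisor 178: modified quotas Red 2.270, Blue 2.315, Green 3.309, Gold 1.472.
Geometric-mean thresholds: Red √(2·3)=2.449, Blue √(2·3)=2.449, Green √(3·4)=3.464, Gold √(1·2)=1.414.
Each quota rounded against its threshold gives Red 2, Blue 2, Green 3, Gold 2 (total 9).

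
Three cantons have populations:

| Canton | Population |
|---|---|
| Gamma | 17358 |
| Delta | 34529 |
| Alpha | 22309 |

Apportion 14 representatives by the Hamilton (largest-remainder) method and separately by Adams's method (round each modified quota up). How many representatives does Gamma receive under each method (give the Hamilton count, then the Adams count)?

Hamilton: Gamma 3, Delta 7, Alpha 4.
Adams: Gamma 4, Delta 6, Alpha 4.
Gamma gets 3 under Hamilton and 4 under Adams.

3 and 4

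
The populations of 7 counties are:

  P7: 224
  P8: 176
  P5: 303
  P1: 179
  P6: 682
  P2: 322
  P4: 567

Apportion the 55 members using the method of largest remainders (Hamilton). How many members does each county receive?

P7 5; P8 4; P5 7; P1 4; P6 15; P2 7; P4 13

Standard divisor: 2453 ÷ 55 ≈ 44.6.
Standard quotas: P7 5.022, P8 3.946, P5 6.794, P1 4.013, P6 15.291, P2 7.220, P4 12.713.
Lower quotas: P7 5, P8 3, P5 6, P1 4, P6 15, P2 7, P4 12 (sum 52, leaving 3 seats).
Remainders in descending order: P8 0.946, P5 0.794, P4 0.713, P6 0.291, P2 0.220, P7 0.022, P1 0.013.
The surplus seats go to P8, P5, P4.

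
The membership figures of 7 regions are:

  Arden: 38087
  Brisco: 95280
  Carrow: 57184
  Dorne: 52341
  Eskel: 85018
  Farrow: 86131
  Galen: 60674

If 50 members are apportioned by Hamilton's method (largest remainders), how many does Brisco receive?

10

Standard divisor: 474715 ÷ 50 ≈ 9494.3.
Standard quotas: Arden 4.0116, Brisco 10.0355, Carrow 6.0230, Dorne 5.5129, Eskel 8.9546, Farrow 9.0719, Galen 6.3906.
Lower quotas: Arden 4, Brisco 10, Carrow 6, Dorne 5, Eskel 8, Farrow 9, Galen 6 (sum 48, leaving 2 seats).
Remainders in descending order: Eskel 0.9546, Dorne 0.5129, Galen 0.3906, Farrow 0.0719, Brisco 0.0355, Carrow 0.0230, Arden 0.0116.
Largest remainders: Eskel, Dorne receive the extra seats.
Brisco receives 10.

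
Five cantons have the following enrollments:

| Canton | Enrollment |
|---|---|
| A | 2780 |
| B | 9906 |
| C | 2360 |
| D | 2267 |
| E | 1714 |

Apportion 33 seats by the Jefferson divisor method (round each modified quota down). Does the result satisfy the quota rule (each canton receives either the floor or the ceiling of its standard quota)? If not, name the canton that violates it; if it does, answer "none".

none

Standard quotas: A 4.822, B 17.181, C 4.093, D 3.932, E 2.973.
Jefferson allocation: A 5, B 17, C 4, D 4, E 3.
Every allocation lies between the lower and upper quota.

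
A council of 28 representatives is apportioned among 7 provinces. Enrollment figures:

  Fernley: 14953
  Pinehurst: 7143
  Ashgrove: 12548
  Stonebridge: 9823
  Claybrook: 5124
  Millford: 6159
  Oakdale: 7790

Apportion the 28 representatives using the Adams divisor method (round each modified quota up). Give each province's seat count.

Standard divisor 63540/28 ≈ 2269.286; standard quotas: Fernley 6.589, Pinehurst 3.148, Ashgrove 5.529, Stonebridge 4.329, Claybrook 2.258, Millford 2.714, Oakdale 3.433.
Rounding up gives 7, 4, 6, 5, 3, 3, 4 = 32 seats, so the divisor must be adjusted.
With modified divisor 2536: modified quotas Fernley 5.896, Pinehurst 2.817, Ashgrove 4.948, Stonebridge 3.873, Claybrook 2.021, Millford 2.429, Oakdale 3.072.
Rounding up: Fernley 6, Pinehurst 3, Ashgrove 5, Stonebridge 4, Claybrook 3, Millford 3, Oakdale 4 (total 28).

Fernley=6; Pinehurst=3; Ashgrove=5; Stonebridge=4; Claybrook=3; Millford=3; Oakdale=4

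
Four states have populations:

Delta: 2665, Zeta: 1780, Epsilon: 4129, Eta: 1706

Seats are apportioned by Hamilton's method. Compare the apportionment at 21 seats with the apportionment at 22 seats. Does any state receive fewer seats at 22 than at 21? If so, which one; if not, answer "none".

At 21 seats: Delta 5, Zeta 4, Epsilon 8, Eta 4.
At 22 seats: Delta 6, Zeta 4, Epsilon 9, Eta 3.
Eta drops from 4 to 3.

Eta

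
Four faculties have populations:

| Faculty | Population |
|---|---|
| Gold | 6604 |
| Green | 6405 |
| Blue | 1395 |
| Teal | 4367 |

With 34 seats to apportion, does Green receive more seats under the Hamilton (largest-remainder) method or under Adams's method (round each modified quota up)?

Hamilton: Gold 12, Green 12, Blue 2, Teal 8.
Adams: Gold 12, Green 11, Blue 3, Teal 8.
Green gets 12 under Hamilton and 11 under Adams.

Hamilton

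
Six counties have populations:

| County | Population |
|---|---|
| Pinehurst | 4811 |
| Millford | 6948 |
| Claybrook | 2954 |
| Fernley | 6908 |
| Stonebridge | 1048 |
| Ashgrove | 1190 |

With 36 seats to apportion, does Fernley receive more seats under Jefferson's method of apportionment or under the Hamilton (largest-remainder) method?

Jefferson: Pinehurst 8, Millford 11, Claybrook 4, Fernley 11, Stonebridge 1, Ashgrove 1.
Hamilton: Pinehurst 7, Millford 11, Claybrook 4, Fernley 10, Stonebridge 2, Ashgrove 2.
Fernley gets 11 under Jefferson and 10 under Hamilton.

Jefferson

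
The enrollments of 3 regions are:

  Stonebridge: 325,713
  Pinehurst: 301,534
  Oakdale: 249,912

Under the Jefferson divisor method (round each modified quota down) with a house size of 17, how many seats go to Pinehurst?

Standard divisor 877159/17 ≈ 51597.588; standard quotas: Stonebridge 6.313, Pinehurst 5.844, Oakdale 4.843.
Rounding down gives 6, 5, 4 = 15 seats, so the divisor must be adjusted.
With modified divisor 48300: modified quotas Stonebridge 6.744, Pinehurst 6.243, Oakdale 5.174.
Rounding down: Stonebridge 6, Pinehurst 6, Oakdale 5 (total 17).
Pinehurst receives 6.

6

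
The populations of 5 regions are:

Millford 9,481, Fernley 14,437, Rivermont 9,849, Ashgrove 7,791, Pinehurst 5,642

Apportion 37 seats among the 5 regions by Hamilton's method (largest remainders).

Total 47200; standard divisor 47200/37 ≈ 1275.676.
Standard quotas: Millford 7.4321, Fernley 11.3171, Rivermont 7.7206, Ashgrove 6.1074, Pinehurst 4.4228.
Lower quotas: Millford 7, Fernley 11, Rivermont 7, Ashgrove 6, Pinehurst 4 (sum 35, leaving 2 seats).
Remainders in descending order: Rivermont 0.7206, Millford 0.4321, Pinehurst 0.4228, Fernley 0.3171, Ashgrove 0.1074.
The surplus seats go to Rivermont, Millford.

Millford 8, Fernley 11, Rivermont 8, Ashgrove 6, Pinehurst 4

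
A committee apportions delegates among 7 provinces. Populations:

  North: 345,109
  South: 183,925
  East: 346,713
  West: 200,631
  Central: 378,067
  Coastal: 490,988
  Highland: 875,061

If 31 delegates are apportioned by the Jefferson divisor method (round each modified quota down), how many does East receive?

4

Standard divisor 2820494/31 ≈ 90983.677; standard quotas: North 3.793, South 2.022, East 3.811, West 2.205, Central 4.155, Coastal 5.396, Highland 9.618.
Rounding down gives 3, 2, 3, 2, 4, 5, 9 = 28 seats, so the divisor must be adjusted.
With modified divisor 84100: modified quotas North 4.104, South 2.187, East 4.123, West 2.386, Central 4.495, Coastal 5.838, Highland 10.405.
Rounding down: North 4, South 2, East 4, West 2, Central 4, Coastal 5, Highland 10 (total 31).
East receives 4.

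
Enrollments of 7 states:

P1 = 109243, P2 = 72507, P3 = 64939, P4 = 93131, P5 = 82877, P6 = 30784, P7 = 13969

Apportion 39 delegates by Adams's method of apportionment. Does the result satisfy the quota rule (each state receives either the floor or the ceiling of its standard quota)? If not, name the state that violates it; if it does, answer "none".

none

Standard quotas: P1 9.114, P2 6.049, P3 5.418, P4 7.770, P5 6.915, P6 2.568, P7 1.165.
Adams allocation: P1 9, P2 6, P3 5, P4 7, P5 7, P6 3, P7 2.
Every allocation lies between the lower and upper quota.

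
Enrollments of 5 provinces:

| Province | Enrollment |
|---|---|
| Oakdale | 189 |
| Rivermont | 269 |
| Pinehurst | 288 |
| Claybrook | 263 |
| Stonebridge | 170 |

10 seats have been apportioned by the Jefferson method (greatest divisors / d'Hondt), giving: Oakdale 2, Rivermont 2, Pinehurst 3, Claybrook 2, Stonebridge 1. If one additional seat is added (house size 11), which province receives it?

Priority for the next seat is population ÷ (current seats + 1).
Priorities: Oakdale 63.000, Rivermont 89.667, Pinehurst 72.000, Claybrook 87.667, Stonebridge 85.000.
Highest priority: Rivermont.

Rivermont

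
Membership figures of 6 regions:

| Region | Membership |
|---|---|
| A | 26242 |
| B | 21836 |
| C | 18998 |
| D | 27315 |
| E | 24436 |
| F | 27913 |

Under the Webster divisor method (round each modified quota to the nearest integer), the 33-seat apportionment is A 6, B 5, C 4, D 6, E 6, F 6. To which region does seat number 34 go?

Priority for the next seat is population ÷ (current seats + 0.5).
Priorities: A 4037.231, B 3970.182, C 4221.778, D 4202.308, E 3759.385, F 4294.308.
Highest priority: F.

F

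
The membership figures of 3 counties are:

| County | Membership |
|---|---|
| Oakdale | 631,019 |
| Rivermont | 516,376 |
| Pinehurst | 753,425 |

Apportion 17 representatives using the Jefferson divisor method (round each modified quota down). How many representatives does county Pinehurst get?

Standard divisor 1900820/17 ≈ 111812.941; standard quotas: Oakdale 5.644, Rivermont 4.618, Pinehurst 6.738.
Rounding down gives 5, 4, 6 = 15 seats, so the divisor must be adjusted.
With modified divisor 104200: modified quotas Oakdale 6.056, Rivermont 4.956, Pinehurst 7.231.
Rounding down: Oakdale 6, Rivermont 4, Pinehurst 7 (total 17).
Pinehurst receives 7.

7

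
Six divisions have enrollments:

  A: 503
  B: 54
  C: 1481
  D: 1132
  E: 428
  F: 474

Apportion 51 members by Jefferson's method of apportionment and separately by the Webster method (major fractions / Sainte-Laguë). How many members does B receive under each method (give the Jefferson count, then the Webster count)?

0 and 1

Jefferson: A 6, B 0, C 19, D 15, E 5, F 6.
Webster: A 6, B 1, C 19, D 14, E 5, F 6.
B gets 0 under Jefferson and 1 under Webster.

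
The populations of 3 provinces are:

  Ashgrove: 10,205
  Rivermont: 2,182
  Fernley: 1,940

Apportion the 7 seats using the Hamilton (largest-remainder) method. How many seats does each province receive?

Ashgrove 5, Rivermont 1, Fernley 1

The standard divisor is 14327/7 ≈ 2046.714.
Standard quotas: Ashgrove 4.9860, Rivermont 1.0661, Fernley 0.9479.
Lower quotas: Ashgrove 4, Rivermont 1, Fernley 0 (sum 5, leaving 2 seats).
Remainders in descending order: Ashgrove 0.9860, Fernley 0.9479, Rivermont 0.0661.
The surplus seats go to Ashgrove, Fernley.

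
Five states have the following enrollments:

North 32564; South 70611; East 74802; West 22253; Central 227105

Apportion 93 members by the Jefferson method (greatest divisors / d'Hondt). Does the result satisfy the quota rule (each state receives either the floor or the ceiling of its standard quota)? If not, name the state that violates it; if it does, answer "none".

Central

Standard quotas: North 7.087, South 15.367, East 16.279, West 4.843, Central 49.424.
Jefferson allocation: North 7, South 15, East 16, West 4, Central 51.
Central has quota 49.424 (lower 49, upper 50) but receives 51 — outside the quota interval.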